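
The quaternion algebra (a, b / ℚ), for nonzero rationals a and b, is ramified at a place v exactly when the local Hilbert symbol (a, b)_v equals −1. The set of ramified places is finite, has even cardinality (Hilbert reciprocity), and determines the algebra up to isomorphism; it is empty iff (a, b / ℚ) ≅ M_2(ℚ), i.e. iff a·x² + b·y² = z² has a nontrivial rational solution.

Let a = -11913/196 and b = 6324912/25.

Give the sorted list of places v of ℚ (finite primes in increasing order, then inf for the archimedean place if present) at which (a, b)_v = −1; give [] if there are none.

[2, 3]

(a, b) ≡ (-33, 3) mod (ℚ^×)²; places V = {2, 3, 5, 7, 11, 19, ∞}.
(a,b)_19: α=2, u≡4; β=0, v≡13 (mod 19); (4|19)=+1, (13|19)=-1; sign (−1)^0·+1^0·-1^2 = +1.
(a,b)_11: α=1, u≡8; β=4, v≡1 (mod 11); (8|11)=-1, (1|11)=+1; sign (−1)^0·-1^4·+1^1 = +1.
(a,b)_3: α=1, u≡1; β=3, v≡1 (mod 3); (1|3)=+1, (1|3)=+1; sign (−1)^1·+1^3·+1^1 = -1.
(a,b)_7: α=-2, u≡2; β=0, v≡5 (mod 7); (2|7)=+1, (5|7)=-1; sign (−1)^0·+1^0·-1^-2 = +1.
(a,b)_2: α=-2, β=4; u≡7, v≡3 (mod 8); ε(u)ε(v)=1·1, αω(v)=-2·1, βω(u)=4·0; sum ≡ 1  ⇒  -1.
(a,b)_5: α=0, u≡2; β=-2, v≡2 (mod 5); (2|5)=-1, (2|5)=-1; sign (−1)^0·-1^-2·-1^0 = +1.
(a,b)_∞: sgn(-33)=−, sgn(3)=+, so +1.
(-33, 3 / ℚ) ramifies at {2, 3}: a division algebra.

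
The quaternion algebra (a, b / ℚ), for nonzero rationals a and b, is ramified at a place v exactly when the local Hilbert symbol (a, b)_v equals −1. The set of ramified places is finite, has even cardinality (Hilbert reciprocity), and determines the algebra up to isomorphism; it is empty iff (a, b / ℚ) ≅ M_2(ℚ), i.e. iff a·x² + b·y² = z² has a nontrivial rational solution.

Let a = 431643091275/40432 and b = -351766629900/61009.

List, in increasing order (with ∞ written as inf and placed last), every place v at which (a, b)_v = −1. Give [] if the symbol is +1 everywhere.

[17, 23]

(a, b) ≡ (209797, -4825331) mod (ℚ^×)²; places V = {2, 3, 5, 7, 11, 13, 17, 19, 23, 41, 43, ∞}.
(a,b)_41: α=1, u≡32; β=1, v≡40 (mod 41); (32|41)=+1, (40|41)=+1; sign (−1)^0·+1^1·+1^1 = +1.
(a,b)_17: α=1, u≡15; β=1, v≡11 (mod 17); (15|17)=+1, (11|17)=-1; sign (−1)^0·+1^1·-1^1 = -1.
(a,b)_2: α=-4, β=2; u≡5, v≡5 (mod 8); ε(u)ε(v)=0·0, αω(v)=-4·1, βω(u)=2·1; sum ≡ 0  ⇒  +1.
(a,b)_7: α=-1, u≡4; β=1, v≡3 (mod 7); (4|7)=+1, (3|7)=-1; sign (−1)^1·+1^1·-1^-1 = +1.
(a,b)_11: α=2, u≡5; β=0, v≡6 (mod 11); (5|11)=+1, (6|11)=-1; sign (−1)^0·+1^0·-1^2 = +1.
(a,b)_5: α=2, u≡3; β=2, v≡1 (mod 5); (3|5)=-1, (1|5)=+1; sign (−1)^0·-1^2·+1^2 = +1.
(a,b)_3: α=2, u≡1; β=6, v≡1 (mod 3); (1|3)=+1, (1|3)=+1; sign (−1)^0·+1^6·+1^2 = +1.
(a,b)_13: α=0, u≡3; β=-2, v≡12 (mod 13); (3|13)=+1, (12|13)=+1; sign (−1)^0·+1^-2·+1^0 = +1.
(a,b)_19: α=-2, u≡14; β=-2, v≡6 (mod 19); (14|19)=-1, (6|19)=+1; sign (−1)^0·-1^-2·+1^-2 = +1.
(a,b)_43: α=1, u≡37; β=1, v≡24 (mod 43); (37|43)=-1, (24|43)=+1; sign (−1)^1·-1^1·+1^1 = +1.
(a,b)_∞: sgn(209797)=+, sgn(-4825331)=−, so +1.
(a,b)_23: α=2, u≡7; β=1, v≡9 (mod 23); (7|23)=-1, (9|23)=+1; sign (−1)^0·-1^1·+1^2 = -1.
Ram(209797, -4825331) = {17, 23}; no ℚ_17-point on the conic.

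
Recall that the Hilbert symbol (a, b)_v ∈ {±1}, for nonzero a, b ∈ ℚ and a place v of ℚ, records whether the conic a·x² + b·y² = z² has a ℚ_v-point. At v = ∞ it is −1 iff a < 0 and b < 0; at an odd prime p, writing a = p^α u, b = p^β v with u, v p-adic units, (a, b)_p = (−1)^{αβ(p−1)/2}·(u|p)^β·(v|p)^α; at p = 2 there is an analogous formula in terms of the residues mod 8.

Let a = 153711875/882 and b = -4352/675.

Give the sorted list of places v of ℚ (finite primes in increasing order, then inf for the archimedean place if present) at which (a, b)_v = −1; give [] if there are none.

[2, 37]

(a, b) ≡ (1702, -51) mod (ℚ^×)²; places V = {2, 3, 5, 7, 17, 23, 37, ∞}.
(a,b)_2: α=-1, β=8; u≡3, v≡5 (mod 8); ε(u)ε(v)=1·0, αω(v)=-1·1, βω(u)=8·1; sum ≡ 1  ⇒  -1.
(a,b)_7: α=-2, u≡4; β=0, v≡3 (mod 7); (4|7)=+1, (3|7)=-1; sign (−1)^0·+1^0·-1^-2 = +1.
(a,b)_23: α=1, u≡22; β=0, v≡8 (mod 23); (22|23)=-1, (8|23)=+1; sign (−1)^0·-1^0·+1^1 = +1.
(a,b)_37: α=1, u≡16; β=0, v≡18 (mod 37); (16|37)=+1, (18|37)=-1; sign (−1)^0·+1^0·-1^1 = -1.
(a,b)_3: α=-2, u≡1; β=-3, v≡1 (mod 3); (1|3)=+1, (1|3)=+1; sign (−1)^0·+1^-3·+1^-2 = +1.
(a,b)_∞: sgn(1702)=+, sgn(-51)=−, so +1.
(a,b)_5: α=4, u≡2; β=-2, v≡4 (mod 5); (2|5)=-1, (4|5)=+1; sign (−1)^0·-1^-2·+1^4 = +1.
(a,b)_17: α=2, u≡2; β=1, v≡7 (mod 17); (2|17)=+1, (7|17)=-1; sign (−1)^0·+1^1·-1^2 = +1.
(1702, -51 / ℚ) ramifies at {2, 37}: a division algebra.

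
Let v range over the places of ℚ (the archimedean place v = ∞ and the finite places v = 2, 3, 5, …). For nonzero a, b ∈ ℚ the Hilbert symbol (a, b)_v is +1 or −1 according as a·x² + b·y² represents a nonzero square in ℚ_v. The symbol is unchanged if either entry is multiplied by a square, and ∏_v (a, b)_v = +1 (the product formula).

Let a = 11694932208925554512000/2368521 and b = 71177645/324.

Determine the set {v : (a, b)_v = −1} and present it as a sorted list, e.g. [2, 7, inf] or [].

Mod squares: a ≡ 770, b ≡ 5. Check v ∈ {∞, 2, 3, 5, 7, 11, 17, 19, 31}.
v=19: a=19^-2·(≡3), b=19^0·(≡16) mod 19; (3|19)=-1, (16|19)=+1; (−1)^{-2·0·9}·(-1)^0·(+1)^-2 = +1.
v=∞: 770 > 0 and 5 > 0  ⇒  (a,b)_∞ = +1.
v=2: v_2(a)=7, v_2(b)=-2; units ≡ 1, 5 (mod 8); ε·ε+αω+βω = 0·0+7·1+-2·0 ≡ 1  ⇒  (a,b)_2 = -1.
v=3: a=3^-8·(≡2), b=3^-4·(≡2) mod 3; (2|3)=-1, (2|3)=-1; (−1)^{-8·-4·1}·(-1)^-4·(-1)^-8 = +1.
v=7: a=7^11·(≡6), b=7^6·(≡5) mod 7; (6|7)=-1, (5|7)=-1; (−1)^{11·6·3}·(-1)^6·(-1)^11 = -1.
v=31: a=31^2·(≡27), b=31^0·(≡9) mod 31; (27|31)=-1, (9|31)=+1; (−1)^{2·0·15}·(-1)^0·(+1)^2 = +1.
v=17: a=17^2·(≡12), b=17^0·(≡5) mod 17; (12|17)=-1, (5|17)=-1; (−1)^{2·0·8}·(-1)^0·(-1)^2 = +1.
v=11: a=11^3·(≡9), b=11^2·(≡4) mod 11; (9|11)=+1, (4|11)=+1; (−1)^{3·2·5}·(+1)^2·(+1)^3 = +1.
v=5: a=5^3·(≡1), b=5^1·(≡1) mod 5; (1|5)=+1, (1|5)=+1; (−1)^{3·1·2}·(+1)^1·(+1)^3 = +1.
|Ram(770, 5)| = 2, even; anisotropic at {2, 7}.

[2, 7]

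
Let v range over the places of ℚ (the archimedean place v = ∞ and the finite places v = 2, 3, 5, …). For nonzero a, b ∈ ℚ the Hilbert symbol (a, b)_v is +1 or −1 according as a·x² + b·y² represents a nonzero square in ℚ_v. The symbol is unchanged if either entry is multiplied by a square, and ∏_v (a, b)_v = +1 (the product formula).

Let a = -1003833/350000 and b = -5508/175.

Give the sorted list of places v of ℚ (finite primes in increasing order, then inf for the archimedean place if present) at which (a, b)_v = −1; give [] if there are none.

(a, b) ≡ (-595, -119) mod (ℚ^×)²; places V = {2, 3, 5, 7, 17, ∞}.
(a,b)_∞: sgn(-595)=−, sgn(-119)=−, so -1.
(a,b)_5: α=-5, u≡1; β=-2, v≡1 (mod 5); (1|5)=+1, (1|5)=+1; sign (−1)^0·+1^-2·+1^-5 = +1.
(a,b)_17: α=1, u≡15; β=1, v≡10 (mod 17); (15|17)=+1, (10|17)=-1; sign (−1)^0·+1^1·-1^1 = -1.
(a,b)_3: α=10, u≡2; β=4, v≡1 (mod 3); (2|3)=-1, (1|3)=+1; sign (−1)^0·-1^4·+1^10 = +1.
(a,b)_7: α=-1, u≡5; β=-1, v≡2 (mod 7); (5|7)=-1, (2|7)=+1; sign (−1)^1·-1^-1·+1^-1 = +1.
(a,b)_2: α=-4, β=2; u≡5, v≡1 (mod 8); ε(u)ε(v)=0·0, αω(v)=-4·0, βω(u)=2·1; sum ≡ 0  ⇒  +1.
(-595, -119 / ℚ) ramifies at {17, ∞}: a division algebra.

[17, inf]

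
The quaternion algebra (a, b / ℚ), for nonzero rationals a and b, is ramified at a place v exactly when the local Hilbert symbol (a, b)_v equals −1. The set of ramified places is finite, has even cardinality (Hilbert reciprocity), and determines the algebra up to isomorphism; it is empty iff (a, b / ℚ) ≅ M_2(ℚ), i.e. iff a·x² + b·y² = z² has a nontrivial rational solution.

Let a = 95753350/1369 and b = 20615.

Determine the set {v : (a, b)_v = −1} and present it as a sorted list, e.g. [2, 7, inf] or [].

[2, 17, 19, 31]

(a, b) ≡ (646, 20615) mod (ℚ^×)²; places V = {2, 5, 7, 11, 17, 19, 31, 37, ∞}.
(a,b)_37: α=-2, u≡14; β=0, v≡6 (mod 37); (14|37)=-1, (6|37)=-1; sign (−1)^0·-1^0·-1^-2 = +1.
(a,b)_11: α=2, u≡2; β=0, v≡1 (mod 11); (2|11)=-1, (1|11)=+1; sign (−1)^0·-1^0·+1^2 = +1.
(a,b)_2: α=1, β=0; u≡3, v≡7 (mod 8); ε(u)ε(v)=1·1, αω(v)=1·0, βω(u)=0·1; sum ≡ 1  ⇒  -1.
(a,b)_5: α=2, u≡1; β=1, v≡3 (mod 5); (1|5)=+1, (3|5)=-1; sign (−1)^0·+1^1·-1^2 = +1.
(a,b)_∞: sgn(646)=+, sgn(20615)=+, so +1.
(a,b)_17: α=1, u≡16; β=0, v≡11 (mod 17); (16|17)=+1, (11|17)=-1; sign (−1)^0·+1^0·-1^1 = -1.
(a,b)_7: α=2, u≡4; β=1, v≡5 (mod 7); (4|7)=+1, (5|7)=-1; sign (−1)^0·+1^1·-1^2 = +1.
(a,b)_19: α=1, u≡14; β=1, v≡2 (mod 19); (14|19)=-1, (2|19)=-1; sign (−1)^1·-1^1·-1^1 = -1.
(a,b)_31: α=0, u≡17; β=1, v≡14 (mod 31); (17|31)=-1, (14|31)=+1; sign (−1)^0·-1^1·+1^0 = -1.
(646, 20615 / ℚ) ramifies at {2, 17, 19, 31}: a division algebra.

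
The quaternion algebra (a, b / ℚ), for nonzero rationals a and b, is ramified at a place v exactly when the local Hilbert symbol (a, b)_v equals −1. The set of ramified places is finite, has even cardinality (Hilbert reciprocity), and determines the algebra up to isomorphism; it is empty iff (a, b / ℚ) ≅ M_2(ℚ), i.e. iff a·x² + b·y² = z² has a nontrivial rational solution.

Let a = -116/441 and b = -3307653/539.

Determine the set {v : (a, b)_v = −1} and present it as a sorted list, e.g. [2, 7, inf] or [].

(a, b) ≡ (-29, -4807) mod (ℚ^×)²; places V = {2, 3, 7, 11, 19, 23, 29, ∞}.
(a,b)_7: α=-2, u≡5; β=-2, v≡2 (mod 7); (5|7)=-1, (2|7)=+1; sign (−1)^0·-1^-2·+1^-2 = +1.
(a,b)_19: α=0, u≡9; β=1, v≡15 (mod 19); (9|19)=+1, (15|19)=-1; sign (−1)^0·+1^1·-1^0 = +1.
(a,b)_29: α=1, u≡9; β=2, v≡16 (mod 29); (9|29)=+1, (16|29)=+1; sign (−1)^0·+1^2·+1^1 = +1.
(a,b)_11: α=0, u≡5; β=-1, v≡5 (mod 11); (5|11)=+1, (5|11)=+1; sign (−1)^0·+1^-1·+1^0 = +1.
(a,b)_2: α=2, β=0; u≡3, v≡1 (mod 8); ε(u)ε(v)=1·0, αω(v)=2·0, βω(u)=0·1; sum ≡ 0  ⇒  +1.
(a,b)_23: α=0, u≡17; β=1, v≡10 (mod 23); (17|23)=-1, (10|23)=-1; sign (−1)^0·-1^1·-1^0 = -1.
(a,b)_∞: sgn(-29)=−, sgn(-4807)=−, so -1.
(a,b)_3: α=-2, u≡1; β=2, v≡2 (mod 3); (1|3)=+1, (2|3)=-1; sign (−1)^0·+1^2·-1^-2 = +1.
Ram(-29, -4807) = {23, ∞}; no ℚ_23-point on the conic.

[23, inf]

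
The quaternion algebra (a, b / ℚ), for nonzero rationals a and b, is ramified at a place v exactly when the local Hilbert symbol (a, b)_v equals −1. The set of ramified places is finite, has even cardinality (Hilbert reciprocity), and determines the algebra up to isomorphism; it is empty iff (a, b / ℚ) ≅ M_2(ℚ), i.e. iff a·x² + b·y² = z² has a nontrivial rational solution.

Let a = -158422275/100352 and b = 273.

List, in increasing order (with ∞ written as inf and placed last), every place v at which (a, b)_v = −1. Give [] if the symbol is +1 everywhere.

[3, 7]

Mod squares: a ≡ -22, b ≡ 273. Check v ∈ {∞, 2, 3, 5, 7, 11, 13, 23}.
v=3: a=3^2·(≡2), b=3^1·(≡1) mod 3; (2|3)=-1, (1|3)=+1; (−1)^{2·1·1}·(-1)^1·(+1)^2 = -1.
v=2: v_2(a)=-11, v_2(b)=0; units ≡ 5, 1 (mod 8); ε·ε+αω+βω = 0·0+-11·0+0·1 ≡ 0  ⇒  (a,b)_2 = +1.
v=11: a=11^3·(≡5), b=11^0·(≡9) mod 11; (5|11)=+1, (9|11)=+1; (−1)^{3·0·5}·(+1)^0·(+1)^3 = +1.
v=5: a=5^2·(≡2), b=5^0·(≡3) mod 5; (2|5)=-1, (3|5)=-1; (−1)^{2·0·2}·(-1)^0·(-1)^2 = +1.
v=13: a=13^0·(≡3), b=13^1·(≡8) mod 13; (3|13)=+1, (8|13)=-1; (−1)^{0·1·6}·(+1)^1·(-1)^0 = +1.
v=∞: -22 < 0 and 273 > 0  ⇒  (a,b)_∞ = +1.
v=23: a=23^2·(≡18), b=23^0·(≡20) mod 23; (18|23)=+1, (20|23)=-1; (−1)^{2·0·11}·(+1)^0·(-1)^2 = +1.
v=7: a=7^-2·(≡6), b=7^1·(≡4) mod 7; (6|7)=-1, (4|7)=+1; (−1)^{-2·1·3}·(-1)^1·(+1)^-2 = -1.
|Ram(-22, 273)| = 2, even; anisotropic at {3, 7}.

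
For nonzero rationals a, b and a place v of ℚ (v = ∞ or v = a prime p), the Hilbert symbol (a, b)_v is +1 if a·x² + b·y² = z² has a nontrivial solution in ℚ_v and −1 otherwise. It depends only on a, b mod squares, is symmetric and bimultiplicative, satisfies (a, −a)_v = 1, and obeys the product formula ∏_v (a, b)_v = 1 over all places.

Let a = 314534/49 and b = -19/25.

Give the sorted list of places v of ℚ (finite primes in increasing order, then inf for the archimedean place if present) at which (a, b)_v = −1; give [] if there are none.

(a, b) ≡ (374, -19) mod (ℚ^×)²; places V = {2, 5, 7, 11, 17, 19, 29, ∞}.
(a,b)_19: α=0, u≡18; β=1, v≡3 (mod 19); (18|19)=-1, (3|19)=-1; sign (−1)^0·-1^1·-1^0 = -1.
(a,b)_17: α=1, u≡14; β=0, v≡4 (mod 17); (14|17)=-1, (4|17)=+1; sign (−1)^0·-1^0·+1^1 = +1.
(a,b)_29: α=2, u≡10; β=0, v≡12 (mod 29); (10|29)=-1, (12|29)=-1; sign (−1)^0·-1^0·-1^2 = +1.
(a,b)_11: α=1, u≡1; β=0, v≡1 (mod 11); (1|11)=+1, (1|11)=+1; sign (−1)^0·+1^0·+1^1 = +1.
(a,b)_2: α=1, β=0; u≡3, v≡5 (mod 8); ε(u)ε(v)=1·0, αω(v)=1·1, βω(u)=0·1; sum ≡ 1  ⇒  -1.
(a,b)_7: α=-2, u≡3; β=0, v≡4 (mod 7); (3|7)=-1, (4|7)=+1; sign (−1)^0·-1^0·+1^-2 = +1.
(a,b)_5: α=0, u≡1; β=-2, v≡1 (mod 5); (1|5)=+1, (1|5)=+1; sign (−1)^0·+1^-2·+1^0 = +1.
(a,b)_∞: sgn(374)=+, sgn(-19)=−, so +1.
Ram(374, -19) = {2, 19}; no ℚ_2-point on the conic.

[2, 19]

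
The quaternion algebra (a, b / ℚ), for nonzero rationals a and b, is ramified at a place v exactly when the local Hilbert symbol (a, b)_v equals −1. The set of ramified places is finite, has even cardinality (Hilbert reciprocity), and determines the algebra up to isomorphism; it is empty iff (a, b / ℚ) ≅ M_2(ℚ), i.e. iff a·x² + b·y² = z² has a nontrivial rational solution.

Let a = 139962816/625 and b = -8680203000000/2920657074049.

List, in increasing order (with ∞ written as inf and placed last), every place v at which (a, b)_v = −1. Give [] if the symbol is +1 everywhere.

[3, 29]

Mod squares: a ≡ 551, b ≡ -3. Check v ∈ {∞, 2, 3, 5, 7, 11, 13, 17, 19, 29, 37}.
v=3: a=3^4·(≡2), b=3^11·(≡2) mod 3; (2|3)=-1, (2|3)=-1; (−1)^{4·11·1}·(-1)^11·(-1)^4 = -1.
v=2: v_2(a)=6, v_2(b)=6; units ≡ 7, 5 (mod 8); ε·ε+αω+βω = 1·0+6·1+6·0 ≡ 0  ⇒  (a,b)_2 = +1.
v=7: a=7^2·(≡3), b=7^2·(≡2) mod 7; (3|7)=-1, (2|7)=+1; (−1)^{2·2·3}·(-1)^2·(+1)^2 = +1.
v=11: a=11^0·(≡9), b=11^-2·(≡7) mod 11; (9|11)=+1, (7|11)=-1; (−1)^{0·-2·5}·(+1)^-2·(-1)^0 = +1.
v=17: a=17^0·(≡5), b=17^-2·(≡11) mod 17; (5|17)=-1, (11|17)=-1; (−1)^{0·-2·8}·(-1)^-2·(-1)^0 = +1.
v=19: a=19^1·(≡13), b=19^-2·(≡6) mod 19; (13|19)=-1, (6|19)=+1; (−1)^{1·-2·9}·(-1)^-2·(+1)^1 = +1.
v=37: a=37^0·(≡11), b=37^-2·(≡21) mod 37; (11|37)=+1, (21|37)=+1; (−1)^{0·-2·18}·(+1)^-2·(+1)^0 = +1.
v=5: a=5^-4·(≡1), b=5^6·(≡2) mod 5; (1|5)=+1, (2|5)=-1; (−1)^{-4·6·2}·(+1)^6·(-1)^-4 = +1.
v=13: a=13^0·(≡6), b=13^-2·(≡12) mod 13; (6|13)=-1, (12|13)=+1; (−1)^{0·-2·6}·(-1)^-2·(+1)^0 = +1.
v=∞: 551 > 0 and -3 < 0  ⇒  (a,b)_∞ = +1.
v=29: a=29^1·(≡15), b=29^0·(≡10) mod 29; (15|29)=-1, (10|29)=-1; (−1)^{1·0·14}·(-1)^0·(-1)^1 = -1.
Ram(551, -3) = {3, 29}; no ℚ_3-point on the conic.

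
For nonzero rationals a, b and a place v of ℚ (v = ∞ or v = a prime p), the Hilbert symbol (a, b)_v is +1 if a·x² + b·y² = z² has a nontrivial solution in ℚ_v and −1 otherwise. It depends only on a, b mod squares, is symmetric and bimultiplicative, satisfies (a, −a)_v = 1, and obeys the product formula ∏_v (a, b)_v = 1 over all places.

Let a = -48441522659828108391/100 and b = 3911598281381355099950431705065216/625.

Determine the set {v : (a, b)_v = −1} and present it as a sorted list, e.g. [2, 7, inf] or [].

[3, 7, 31, 37, 41, 47]

(a, b) ≡ (-1497279, 1895991) mod (ℚ^×)²; places V = {2, 3, 5, 7, 19, 29, 31, 37, 41, 47, ∞}.
(a,b)_29: α=2, u≡20; β=3, v≡5 (mod 29); (20|29)=+1, (5|29)=+1; sign (−1)^0·+1^3·+1^2 = +1.
(a,b)_∞: sgn(-1497279)=−, sgn(1895991)=+, so +1.
(a,b)_2: α=-2, β=8; u≡1, v≡7 (mod 8); ε(u)ε(v)=0·1, αω(v)=-2·0, βω(u)=8·0; sum ≡ 0  ⇒  +1.
(a,b)_41: α=1, u≡30; β=2, v≡29 (mod 41); (30|41)=-1, (29|41)=-1; sign (−1)^0·-1^2·-1^1 = -1.
(a,b)_37: α=3, u≡1; β=5, v≡14 (mod 37); (1|37)=+1, (14|37)=-1; sign (−1)^0·+1^5·-1^3 = -1.
(a,b)_47: α=1, u≡12; β=2, v≡13 (mod 47); (12|47)=+1, (13|47)=-1; sign (−1)^0·+1^2·-1^1 = -1.
(a,b)_31: α=2, u≡15; β=3, v≡22 (mod 31); (15|31)=-1, (22|31)=-1; sign (−1)^0·-1^3·-1^2 = -1.
(a,b)_19: α=2, u≡6; β=3, v≡7 (mod 19); (6|19)=+1, (7|19)=+1; sign (−1)^0·+1^3·+1^2 = +1.
(a,b)_7: α=1, u≡2; β=2, v≡6 (mod 7); (2|7)=+1, (6|7)=-1; sign (−1)^0·+1^2·-1^1 = -1.
(a,b)_3: α=5, u≡2; β=5, v≡2 (mod 3); (2|3)=-1, (2|3)=-1; sign (−1)^1·-1^5·-1^5 = -1.
(a,b)_5: α=-2, u≡1; β=-4, v≡1 (mod 5); (1|5)=+1, (1|5)=+1; sign (−1)^0·+1^-4·+1^-2 = +1.
Ram(-1497279, 1895991) = {3, 7, 31, 37, 41, 47}; no ℚ_3-point on the conic.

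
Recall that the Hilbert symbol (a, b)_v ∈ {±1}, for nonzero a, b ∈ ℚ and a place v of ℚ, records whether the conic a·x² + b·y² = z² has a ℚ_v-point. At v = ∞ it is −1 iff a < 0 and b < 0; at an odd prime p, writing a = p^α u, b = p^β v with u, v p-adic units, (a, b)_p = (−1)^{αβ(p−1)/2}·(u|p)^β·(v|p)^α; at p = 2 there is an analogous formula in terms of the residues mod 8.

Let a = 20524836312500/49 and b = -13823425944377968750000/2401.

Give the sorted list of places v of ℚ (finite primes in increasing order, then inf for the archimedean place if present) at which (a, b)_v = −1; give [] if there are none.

[17, 23]

Mod squares: a ≡ 221, b ≡ -1219. Check v ∈ {∞, 2, 5, 7, 13, 17, 23, 53}.
v=13: a=13^1·(≡9), b=13^2·(≡12) mod 13; (9|13)=+1, (12|13)=+1; (−1)^{1·2·6}·(+1)^2·(+1)^1 = +1.
v=2: v_2(a)=2, v_2(b)=4; units ≡ 5, 5 (mod 8); ε·ε+αω+βω = 0·0+2·1+4·1 ≡ 0  ⇒  (a,b)_2 = +1.
v=7: a=7^-2·(≡2), b=7^-4·(≡6) mod 7; (2|7)=+1, (6|7)=-1; (−1)^{-2·-4·3}·(+1)^-4·(-1)^-2 = +1.
v=5: a=5^6·(≡1), b=5^10·(≡1) mod 5; (1|5)=+1, (1|5)=+1; (−1)^{6·10·2}·(+1)^10·(+1)^6 = +1.
v=17: a=17^1·(≡9), b=17^2·(≡5) mod 17; (9|17)=+1, (5|17)=-1; (−1)^{1·2·8}·(+1)^2·(-1)^1 = -1.
v=23: a=23^2·(≡11), b=23^3·(≡16) mod 23; (11|23)=-1, (16|23)=+1; (−1)^{2·3·11}·(-1)^3·(+1)^2 = -1.
v=∞: 221 > 0 and -1219 < 0  ⇒  (a,b)_∞ = +1.
v=53: a=53^2·(≡16), b=53^3·(≡32) mod 53; (16|53)=+1, (32|53)=-1; (−1)^{2·3·26}·(+1)^3·(-1)^2 = +1.
(221, -1219 / ℚ) ramifies at {17, 23}: a division algebra.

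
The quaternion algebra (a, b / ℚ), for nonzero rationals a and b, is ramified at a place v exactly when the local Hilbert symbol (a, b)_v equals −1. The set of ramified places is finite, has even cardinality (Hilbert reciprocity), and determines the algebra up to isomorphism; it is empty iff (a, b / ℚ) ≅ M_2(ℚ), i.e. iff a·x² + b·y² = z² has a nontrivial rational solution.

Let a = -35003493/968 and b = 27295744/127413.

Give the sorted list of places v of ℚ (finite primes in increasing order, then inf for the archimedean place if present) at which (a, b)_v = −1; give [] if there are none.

(a, b) ≡ (-158746, 442) mod (ℚ^×)²; places V = {2, 3, 7, 11, 13, 17, 23, 29, ∞}.
(a,b)_29: α=1, u≡23; β=0, v≡1 (mod 29); (23|29)=+1, (1|29)=+1; sign (−1)^0·+1^0·+1^1 = +1.
(a,b)_7: α=3, u≡1; β=2, v≡4 (mod 7); (1|7)=+1, (4|7)=+1; sign (−1)^0·+1^2·+1^3 = +1.
(a,b)_∞: sgn(-158746)=−, sgn(442)=+, so +1.
(a,b)_23: α=1, u≡21; β=0, v≡5 (mod 23); (21|23)=-1, (5|23)=-1; sign (−1)^0·-1^0·-1^1 = -1.
(a,b)_17: α=1, u≡6; β=1, v≡9 (mod 17); (6|17)=-1, (9|17)=+1; sign (−1)^0·-1^1·+1^1 = -1.
(a,b)_3: α=2, u≡2; β=-4, v≡1 (mod 3); (2|3)=-1, (1|3)=+1; sign (−1)^0·-1^-4·+1^2 = +1.
(a,b)_13: α=0, u≡10; β=-1, v≡5 (mod 13); (10|13)=+1, (5|13)=-1; sign (−1)^0·+1^-1·-1^0 = +1.
(a,b)_11: α=-2, u≡10; β=-2, v≡10 (mod 11); (10|11)=-1, (10|11)=-1; sign (−1)^0·-1^-2·-1^-2 = +1.
(a,b)_2: α=-3, β=15; u≡3, v≡5 (mod 8); ε(u)ε(v)=1·0, αω(v)=-3·1, βω(u)=15·1; sum ≡ 0  ⇒  +1.
Ram(-158746, 442) = {17, 23}; no ℚ_17-point on the conic.

[17, 23]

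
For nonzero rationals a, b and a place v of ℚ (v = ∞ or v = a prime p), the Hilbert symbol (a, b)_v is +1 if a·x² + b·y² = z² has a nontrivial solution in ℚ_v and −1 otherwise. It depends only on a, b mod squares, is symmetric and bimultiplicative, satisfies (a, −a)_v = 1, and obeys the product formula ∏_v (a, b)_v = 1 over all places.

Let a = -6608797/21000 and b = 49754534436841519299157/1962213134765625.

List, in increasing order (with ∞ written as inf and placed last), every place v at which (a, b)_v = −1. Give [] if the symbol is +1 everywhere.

Mod squares: a ≡ -2730, b ≡ 13. Check v ∈ {∞, 2, 3, 5, 7, 11, 13, 23, 31, 37}.
v=23: a=23^2·(≡19), b=23^6·(≡18) mod 23; (19|23)=-1, (18|23)=+1; (−1)^{2·6·11}·(-1)^6·(+1)^2 = +1.
v=∞: -2730 < 0 and 13 > 0  ⇒  (a,b)_∞ = +1.
v=13: a=13^1·(≡7), b=13^3·(≡3) mod 13; (7|13)=-1, (3|13)=+1; (−1)^{1·3·6}·(-1)^3·(+1)^1 = -1.
v=3: a=3^-1·(≡2), b=3^-8·(≡1) mod 3; (2|3)=-1, (1|3)=+1; (−1)^{-1·-8·1}·(-1)^-8·(+1)^-1 = +1.
v=5: a=5^-3·(≡1), b=5^-14·(≡3) mod 5; (1|5)=+1, (3|5)=-1; (−1)^{-3·-14·2}·(+1)^-14·(-1)^-3 = -1.
v=7: a=7^-1·(≡2), b=7^-2·(≡3) mod 7; (2|7)=+1, (3|7)=-1; (−1)^{-1·-2·3}·(+1)^-2·(-1)^-1 = -1.
v=2: v_2(a)=-3, v_2(b)=0; units ≡ 3, 5 (mod 8); ε·ε+αω+βω = 1·0+-3·1+0·1 ≡ 1  ⇒  (a,b)_2 = -1.
v=11: a=11^0·(≡3), b=11^2·(≡7) mod 11; (3|11)=+1, (7|11)=-1; (−1)^{0·2·5}·(+1)^2·(-1)^0 = +1.
v=31: a=31^2·(≡29), b=31^4·(≡17) mod 31; (29|31)=-1, (17|31)=-1; (−1)^{2·4·15}·(-1)^4·(-1)^2 = +1.
v=37: a=37^0·(≡35), b=37^2·(≡29) mod 37; (35|37)=-1, (29|37)=-1; (−1)^{0·2·18}·(-1)^2·(-1)^0 = +1.
(-2730, 13 / ℚ) ramifies at {2, 5, 7, 13}: a division algebra.

[2, 5, 7, 13]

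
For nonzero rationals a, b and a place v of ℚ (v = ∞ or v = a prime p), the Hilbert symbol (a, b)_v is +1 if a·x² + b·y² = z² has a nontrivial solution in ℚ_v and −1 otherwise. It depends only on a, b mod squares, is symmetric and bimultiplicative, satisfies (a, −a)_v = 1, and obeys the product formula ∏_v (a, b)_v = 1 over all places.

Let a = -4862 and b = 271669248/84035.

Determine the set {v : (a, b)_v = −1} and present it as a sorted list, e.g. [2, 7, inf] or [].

[5, 7, 11, 13]

(a, b) ≡ (-4862, 3570) mod (ℚ^×)²; places V = {2, 3, 5, 7, 11, 13, 17, ∞}.
(a,b)_3: α=0, u≡1; β=3, v≡2 (mod 3); (1|3)=+1, (2|3)=-1; sign (−1)^0·+1^3·-1^0 = +1.
(a,b)_7: α=0, u≡3; β=-5, v≡5 (mod 7); (3|7)=-1, (5|7)=-1; sign (−1)^0·-1^-5·-1^0 = -1.
(a,b)_13: α=1, u≡3; β=0, v≡2 (mod 13); (3|13)=+1, (2|13)=-1; sign (−1)^0·+1^0·-1^1 = -1.
(a,b)_11: α=1, u≡9; β=0, v≡8 (mod 11); (9|11)=+1, (8|11)=-1; sign (−1)^0·+1^0·-1^1 = -1.
(a,b)_2: α=1, β=11; u≡1, v≡1 (mod 8); ε(u)ε(v)=0·0, αω(v)=1·0, βω(u)=11·0; sum ≡ 0  ⇒  +1.
(a,b)_5: α=0, u≡3; β=-1, v≡4 (mod 5); (3|5)=-1, (4|5)=+1; sign (−1)^0·-1^-1·+1^0 = -1.
(a,b)_∞: sgn(-4862)=−, sgn(3570)=+, so +1.
(a,b)_17: α=1, u≡3; β=3, v≡3 (mod 17); (3|17)=-1, (3|17)=-1; sign (−1)^0·-1^3·-1^1 = +1.
Ram(-4862, 3570) = {5, 7, 11, 13}; no ℚ_5-point on the conic.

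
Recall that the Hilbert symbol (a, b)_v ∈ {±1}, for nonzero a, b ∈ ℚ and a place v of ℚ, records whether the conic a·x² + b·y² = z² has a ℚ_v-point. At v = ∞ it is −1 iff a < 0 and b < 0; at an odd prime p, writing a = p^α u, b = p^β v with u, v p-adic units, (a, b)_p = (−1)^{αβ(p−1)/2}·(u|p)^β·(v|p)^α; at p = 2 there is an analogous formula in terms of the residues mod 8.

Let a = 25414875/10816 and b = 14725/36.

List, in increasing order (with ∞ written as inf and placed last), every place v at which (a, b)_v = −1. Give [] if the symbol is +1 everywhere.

[31, 41]

Mod squares: a ≡ 112955, b ≡ 589. Check v ∈ {∞, 2, 3, 5, 13, 19, 29, 31, 41}.
v=19: a=19^1·(≡5), b=19^1·(≡2) mod 19; (5|19)=+1, (2|19)=-1; (−1)^{1·1·9}·(+1)^1·(-1)^1 = +1.
v=5: a=5^3·(≡4), b=5^2·(≡4) mod 5; (4|5)=+1, (4|5)=+1; (−1)^{3·2·2}·(+1)^2·(+1)^3 = +1.
v=29: a=29^1·(≡5), b=29^0·(≡28) mod 29; (5|29)=+1, (28|29)=+1; (−1)^{1·0·14}·(+1)^0·(+1)^1 = +1.
v=31: a=31^0·(≡24), b=31^1·(≡2) mod 31; (24|31)=-1, (2|31)=+1; (−1)^{0·1·15}·(-1)^1·(+1)^0 = -1.
v=2: v_2(a)=-6, v_2(b)=-2; units ≡ 3, 5 (mod 8); ε·ε+αω+βω = 1·0+-6·1+-2·1 ≡ 0  ⇒  (a,b)_2 = +1.
v=41: a=41^1·(≡21), b=41^0·(≡7) mod 41; (21|41)=+1, (7|41)=-1; (−1)^{1·0·20}·(+1)^0·(-1)^1 = -1.
v=∞: 112955 > 0 and 589 > 0  ⇒  (a,b)_∞ = +1.
v=13: a=13^-2·(≡8), b=13^0·(≡10) mod 13; (8|13)=-1, (10|13)=+1; (−1)^{-2·0·6}·(-1)^0·(+1)^-2 = +1.
v=3: a=3^2·(≡2), b=3^-2·(≡1) mod 3; (2|3)=-1, (1|3)=+1; (−1)^{2·-2·1}·(-1)^-2·(+1)^2 = +1.
|Ram(112955, 589)| = 2, even; anisotropic at {31, 41}.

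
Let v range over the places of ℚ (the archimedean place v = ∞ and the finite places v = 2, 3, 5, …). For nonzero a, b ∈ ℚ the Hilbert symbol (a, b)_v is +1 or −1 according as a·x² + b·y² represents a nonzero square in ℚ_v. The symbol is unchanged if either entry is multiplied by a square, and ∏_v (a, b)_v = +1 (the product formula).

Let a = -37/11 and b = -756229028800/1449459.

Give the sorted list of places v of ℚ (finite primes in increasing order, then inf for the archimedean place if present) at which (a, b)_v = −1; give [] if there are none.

[7, 11, 31, inf]

Mod squares: a ≡ -407, b ≡ -3797717. Check v ∈ {∞, 2, 3, 5, 7, 11, 31, 37, 43}.
v=2: v_2(a)=0, v_2(b)=6; units ≡ 1, 3 (mod 8); ε·ε+αω+βω = 0·1+0·1+6·0 ≡ 0  ⇒  (a,b)_2 = +1.
v=5: a=5^0·(≡3), b=5^2·(≡2) mod 5; (3|5)=-1, (2|5)=-1; (−1)^{0·2·2}·(-1)^2·(-1)^0 = +1.
v=∞: -407 < 0 and -3797717 < 0  ⇒  (a,b)_∞ = -1.
v=37: a=37^1·(≡10), b=37^3·(≡34) mod 37; (10|37)=+1, (34|37)=+1; (−1)^{1·3·18}·(+1)^3·(+1)^1 = +1.
v=3: a=3^0·(≡1), b=3^-2·(≡1) mod 3; (1|3)=+1, (1|3)=+1; (−1)^{0·-2·1}·(+1)^-2·(+1)^0 = +1.
v=43: a=43^0·(≡24), b=43^1·(≡27) mod 43; (24|43)=+1, (27|43)=-1; (−1)^{0·1·21}·(+1)^1·(-1)^0 = +1.
v=7: a=7^0·(≡3), b=7^1·(≡4) mod 7; (3|7)=-1, (4|7)=+1; (−1)^{0·1·3}·(-1)^1·(+1)^0 = -1.
v=11: a=11^-1·(≡7), b=11^-5·(≡7) mod 11; (7|11)=-1, (7|11)=-1; (−1)^{-1·-5·5}·(-1)^-5·(-1)^-1 = -1.
v=31: a=31^0·(≡22), b=31^1·(≡2) mod 31; (22|31)=-1, (2|31)=+1; (−1)^{0·1·15}·(-1)^1·(+1)^0 = -1.
(-407, -3797717 / ℚ) ramifies at {7, 11, 31, ∞}: a division algebra.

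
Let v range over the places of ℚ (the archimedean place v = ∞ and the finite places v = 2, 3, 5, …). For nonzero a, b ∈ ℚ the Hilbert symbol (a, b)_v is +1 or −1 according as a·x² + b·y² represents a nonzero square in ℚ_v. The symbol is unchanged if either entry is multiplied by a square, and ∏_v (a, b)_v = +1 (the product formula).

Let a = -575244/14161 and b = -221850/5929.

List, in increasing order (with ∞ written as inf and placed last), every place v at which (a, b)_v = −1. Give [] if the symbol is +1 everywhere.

[2, 19, 29, inf]

Mod squares: a ≡ -19, b ≡ -986. Check v ∈ {∞, 2, 3, 5, 7, 11, 17, 19, 29}.
v=∞: -19 < 0 and -986 < 0  ⇒  (a,b)_∞ = -1.
v=2: v_2(a)=2, v_2(b)=1; units ≡ 5, 3 (mod 8); ε·ε+αω+βω = 0·1+2·1+1·1 ≡ 1  ⇒  (a,b)_2 = -1.
v=3: a=3^2·(≡2), b=3^2·(≡1) mod 3; (2|3)=-1, (1|3)=+1; (−1)^{2·2·1}·(-1)^2·(+1)^2 = +1.
v=19: a=19^1·(≡8), b=19^0·(≡13) mod 19; (8|19)=-1, (13|19)=-1; (−1)^{1·0·9}·(-1)^0·(-1)^1 = -1.
v=5: a=5^0·(≡1), b=5^2·(≡4) mod 5; (1|5)=+1, (4|5)=+1; (−1)^{0·2·2}·(+1)^2·(+1)^0 = +1.
v=29: a=29^2·(≡11), b=29^1·(≡25) mod 29; (11|29)=-1, (25|29)=+1; (−1)^{2·1·14}·(-1)^1·(+1)^2 = -1.
v=11: a=11^0·(≡3), b=11^-2·(≡4) mod 11; (3|11)=+1, (4|11)=+1; (−1)^{0·-2·5}·(+1)^-2·(+1)^0 = +1.
v=7: a=7^-2·(≡1), b=7^-2·(≡4) mod 7; (1|7)=+1, (4|7)=+1; (−1)^{-2·-2·3}·(+1)^-2·(+1)^-2 = +1.
v=17: a=17^-2·(≡16), b=17^1·(≡7) mod 17; (16|17)=+1, (7|17)=-1; (−1)^{-2·1·8}·(+1)^1·(-1)^-2 = +1.
Ram(-19, -986) = {2, 19, 29, ∞}; no ℚ_2-point on the conic.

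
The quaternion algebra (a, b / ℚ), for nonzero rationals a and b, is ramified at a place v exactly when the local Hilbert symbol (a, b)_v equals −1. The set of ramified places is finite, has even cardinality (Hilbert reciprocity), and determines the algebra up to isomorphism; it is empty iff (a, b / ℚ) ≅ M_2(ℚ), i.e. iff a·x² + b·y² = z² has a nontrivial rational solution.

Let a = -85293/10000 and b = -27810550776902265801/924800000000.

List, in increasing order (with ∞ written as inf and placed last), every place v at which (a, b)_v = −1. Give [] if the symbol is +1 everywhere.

Mod squares: a ≡ -13, b ≡ -505362. Check v ∈ {∞, 2, 3, 5, 11, 13, 17, 19, 31, 41}.
v=17: a=17^0·(≡16), b=17^-2·(≡12) mod 17; (16|17)=+1, (12|17)=-1; (−1)^{0·-2·8}·(+1)^-2·(-1)^0 = +1.
v=3: a=3^8·(≡2), b=3^19·(≡2) mod 3; (2|3)=-1, (2|3)=-1; (−1)^{8·19·1}·(-1)^19·(-1)^8 = -1.
v=11: a=11^0·(≡1), b=11^1·(≡4) mod 11; (1|11)=+1, (4|11)=+1; (−1)^{0·1·5}·(+1)^1·(+1)^0 = +1.
v=41: a=41^0·(≡34), b=41^2·(≡33) mod 41; (34|41)=-1, (33|41)=+1; (−1)^{0·2·20}·(-1)^2·(+1)^0 = +1.
v=2: v_2(a)=-4, v_2(b)=-13; units ≡ 3, 7 (mod 8); ε·ε+αω+βω = 1·1+-4·0+-13·1 ≡ 0  ⇒  (a,b)_2 = +1.
v=13: a=13^1·(≡10), b=13^3·(≡3) mod 13; (10|13)=+1, (3|13)=+1; (−1)^{1·3·6}·(+1)^3·(+1)^1 = +1.
v=∞: -13 < 0 and -505362 < 0  ⇒  (a,b)_∞ = -1.
v=31: a=31^0·(≡20), b=31^1·(≡18) mod 31; (20|31)=+1, (18|31)=+1; (−1)^{0·1·15}·(+1)^1·(+1)^0 = +1.
v=19: a=19^0·(≡6), b=19^1·(≡2) mod 19; (6|19)=+1, (2|19)=-1; (−1)^{0·1·9}·(+1)^1·(-1)^0 = +1.
v=5: a=5^-4·(≡2), b=5^-8·(≡3) mod 5; (2|5)=-1, (3|5)=-1; (−1)^{-4·-8·2}·(-1)^-8·(-1)^-4 = +1.
(-13, -505362 / ℚ) ramifies at {3, ∞}: a division algebra.

[3, inf]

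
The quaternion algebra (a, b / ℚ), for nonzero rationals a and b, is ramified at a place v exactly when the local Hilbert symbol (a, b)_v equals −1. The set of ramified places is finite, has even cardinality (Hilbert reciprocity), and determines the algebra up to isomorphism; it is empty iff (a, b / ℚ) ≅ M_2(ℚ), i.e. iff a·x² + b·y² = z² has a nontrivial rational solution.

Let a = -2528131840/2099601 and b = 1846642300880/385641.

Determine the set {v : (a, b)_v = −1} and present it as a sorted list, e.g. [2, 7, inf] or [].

Mod squares: a ≡ -58435, b ≡ 5. Check v ∈ {∞, 2, 3, 5, 7, 13, 23, 29, 31}.
v=13: a=13^3·(≡4), b=13^4·(≡11) mod 13; (4|13)=+1, (11|13)=-1; (−1)^{3·4·6}·(+1)^4·(-1)^3 = -1.
v=23: a=23^-2·(≡13), b=23^-2·(≡15) mod 23; (13|23)=+1, (15|23)=-1; (−1)^{-2·-2·11}·(+1)^-2·(-1)^-2 = +1.
v=∞: -58435 < 0 and 5 > 0  ⇒  (a,b)_∞ = +1.
v=29: a=29^1·(≡27), b=29^2·(≡4) mod 29; (27|29)=-1, (4|29)=+1; (−1)^{1·2·14}·(-1)^2·(+1)^1 = +1.
v=2: v_2(a)=8, v_2(b)=4; units ≡ 5, 5 (mod 8); ε·ε+αω+βω = 0·0+8·1+4·1 ≡ 0  ⇒  (a,b)_2 = +1.
v=5: a=5^1·(≡2), b=5^1·(≡1) mod 5; (2|5)=-1, (1|5)=+1; (−1)^{1·1·2}·(-1)^1·(+1)^1 = -1.
v=3: a=3^-4·(≡2), b=3^-6·(≡2) mod 3; (2|3)=-1, (2|3)=-1; (−1)^{-4·-6·1}·(-1)^-6·(-1)^-4 = +1.
v=31: a=31^1·(≡26), b=31^2·(≡7) mod 31; (26|31)=-1, (7|31)=+1; (−1)^{1·2·15}·(-1)^2·(+1)^1 = +1.
v=7: a=7^-2·(≡2), b=7^0·(≡5) mod 7; (2|7)=+1, (5|7)=-1; (−1)^{-2·0·3}·(+1)^0·(-1)^-2 = +1.
(-58435, 5 / ℚ) ramifies at {5, 13}: a division algebra.

[5, 13]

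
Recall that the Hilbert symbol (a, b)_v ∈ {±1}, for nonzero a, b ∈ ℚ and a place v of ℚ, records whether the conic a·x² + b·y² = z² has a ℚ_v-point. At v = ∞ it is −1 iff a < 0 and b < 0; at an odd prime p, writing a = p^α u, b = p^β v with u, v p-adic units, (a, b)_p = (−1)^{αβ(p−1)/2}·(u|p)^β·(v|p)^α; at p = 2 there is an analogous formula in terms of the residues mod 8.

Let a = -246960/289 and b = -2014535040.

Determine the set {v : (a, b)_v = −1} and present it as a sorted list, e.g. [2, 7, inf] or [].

[2, 19, 23, inf]

Mod squares: a ≡ -35, b ≡ -13110. Check v ∈ {∞, 2, 3, 5, 7, 17, 19, 23}.
v=23: a=23^0·(≡17), b=23^1·(≡5) mod 23; (17|23)=-1, (5|23)=-1; (−1)^{0·1·11}·(-1)^1·(-1)^0 = -1.
v=19: a=19^0·(≡10), b=19^1·(≡10) mod 19; (10|19)=-1, (10|19)=-1; (−1)^{0·1·9}·(-1)^1·(-1)^0 = -1.
v=3: a=3^2·(≡1), b=3^1·(≡1) mod 3; (1|3)=+1, (1|3)=+1; (−1)^{2·1·1}·(+1)^1·(+1)^2 = +1.
v=2: v_2(a)=4, v_2(b)=7; units ≡ 5, 5 (mod 8); ε·ε+αω+βω = 0·0+4·1+7·1 ≡ 1  ⇒  (a,b)_2 = -1.
v=7: a=7^3·(≡4), b=7^4·(≡1) mod 7; (4|7)=+1, (1|7)=+1; (−1)^{3·4·3}·(+1)^4·(+1)^3 = +1.
v=5: a=5^1·(≡2), b=5^1·(≡2) mod 5; (2|5)=-1, (2|5)=-1; (−1)^{1·1·2}·(-1)^1·(-1)^1 = +1.
v=∞: -35 < 0 and -13110 < 0  ⇒  (a,b)_∞ = -1.
v=17: a=17^-2·(≡16), b=17^0·(≡14) mod 17; (16|17)=+1, (14|17)=-1; (−1)^{-2·0·8}·(+1)^0·(-1)^-2 = +1.
Ram(-35, -13110) = {2, 19, 23, ∞}; no ℚ_2-point on the conic.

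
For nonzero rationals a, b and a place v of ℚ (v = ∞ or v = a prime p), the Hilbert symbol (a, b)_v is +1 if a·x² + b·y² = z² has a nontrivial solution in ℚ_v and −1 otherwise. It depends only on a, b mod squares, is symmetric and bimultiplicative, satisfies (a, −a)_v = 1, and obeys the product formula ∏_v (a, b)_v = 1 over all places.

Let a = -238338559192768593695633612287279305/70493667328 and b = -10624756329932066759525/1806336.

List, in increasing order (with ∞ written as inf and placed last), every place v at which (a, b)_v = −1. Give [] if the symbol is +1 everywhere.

[7, 23, 41, 43, 47, inf]

Mod squares: a ≡ -1419215, b ≡ -8789. Check v ∈ {∞, 2, 3, 5, 7, 11, 17, 23, 29, 41, 43, 47}.
v=41: a=41^3·(≡11), b=41^2·(≡28) mod 41; (11|41)=-1, (28|41)=-1; (−1)^{3·2·20}·(-1)^2·(-1)^3 = -1.
v=29: a=29^2·(≡13), b=29^2·(≡21) mod 29; (13|29)=+1, (21|29)=-1; (−1)^{2·2·14}·(+1)^2·(-1)^2 = +1.
v=∞: -1419215 < 0 and -8789 < 0  ⇒  (a,b)_∞ = -1.
v=3: a=3^2·(≡1), b=3^-2·(≡1) mod 3; (1|3)=+1, (1|3)=+1; (−1)^{2·-2·1}·(+1)^-2·(+1)^2 = +1.
v=23: a=23^3·(≡1), b=23^2·(≡19) mod 23; (1|23)=+1, (19|23)=-1; (−1)^{3·2·11}·(+1)^2·(-1)^3 = -1.
v=7: a=7^-5·(≡6), b=7^-2·(≡5) mod 7; (6|7)=-1, (5|7)=-1; (−1)^{-5·-2·3}·(-1)^-2·(-1)^-5 = -1.
v=11: a=11^6·(≡9), b=11^3·(≡9) mod 11; (9|11)=+1, (9|11)=+1; (−1)^{6·3·5}·(+1)^3·(+1)^6 = +1.
v=47: a=47^2·(≡19), b=47^1·(≡25) mod 47; (19|47)=-1, (25|47)=+1; (−1)^{2·1·23}·(-1)^1·(+1)^2 = -1.
v=2: v_2(a)=-22, v_2(b)=-12; units ≡ 1, 3 (mod 8); ε·ε+αω+βω = 0·1+-22·1+-12·0 ≡ 0  ⇒  (a,b)_2 = +1.
v=5: a=5^1·(≡3), b=5^2·(≡4) mod 5; (3|5)=-1, (4|5)=+1; (−1)^{1·2·2}·(-1)^2·(+1)^1 = +1.
v=17: a=17^6·(≡13), b=17^3·(≡12) mod 17; (13|17)=+1, (12|17)=-1; (−1)^{6·3·8}·(+1)^3·(-1)^6 = +1.
v=43: a=43^3·(≡2), b=43^2·(≡26) mod 43; (2|43)=-1, (26|43)=-1; (−1)^{3·2·21}·(-1)^2·(-1)^3 = -1.
(-1419215, -8789 / ℚ) ramifies at {7, 23, 41, 43, 47, ∞}: a division algebra.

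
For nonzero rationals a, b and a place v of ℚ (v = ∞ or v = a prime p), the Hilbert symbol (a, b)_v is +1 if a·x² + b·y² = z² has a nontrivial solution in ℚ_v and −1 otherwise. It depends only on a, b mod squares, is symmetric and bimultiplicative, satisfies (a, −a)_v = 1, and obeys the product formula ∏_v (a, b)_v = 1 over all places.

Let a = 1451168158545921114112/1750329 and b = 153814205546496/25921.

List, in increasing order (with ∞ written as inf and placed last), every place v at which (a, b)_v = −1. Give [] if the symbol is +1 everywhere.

[11, 53]

Mod squares: a ≡ 583, b ≡ 341. Check v ∈ {∞, 2, 3, 7, 11, 23, 31, 53}.
v=53: a=53^3·(≡24), b=53^2·(≡51) mod 53; (24|53)=+1, (51|53)=-1; (−1)^{3·2·26}·(+1)^2·(-1)^3 = -1.
v=7: a=7^-4·(≡2), b=7^-2·(≡3) mod 7; (2|7)=+1, (3|7)=-1; (−1)^{-4·-2·3}·(+1)^-2·(-1)^-4 = +1.
v=2: v_2(a)=16, v_2(b)=14; units ≡ 7, 5 (mod 8); ε·ε+αω+βω = 1·0+16·1+14·0 ≡ 0  ⇒  (a,b)_2 = +1.
v=3: a=3^-6·(≡1), b=3^4·(≡2) mod 3; (1|3)=+1, (2|3)=-1; (−1)^{-6·4·1}·(+1)^4·(-1)^-6 = +1.
v=23: a=23^0·(≡16), b=23^-2·(≡19) mod 23; (16|23)=+1, (19|23)=-1; (−1)^{0·-2·11}·(+1)^-2·(-1)^0 = +1.
v=11: a=11^5·(≡4), b=11^3·(≡1) mod 11; (4|11)=+1, (1|11)=+1; (−1)^{5·3·5}·(+1)^3·(+1)^5 = -1.
v=∞: 583 > 0 and 341 > 0  ⇒  (a,b)_∞ = +1.
v=31: a=31^4·(≡8), b=31^1·(≡27) mod 31; (8|31)=+1, (27|31)=-1; (−1)^{4·1·15}·(+1)^1·(-1)^4 = +1.
Ram(583, 341) = {11, 53}; no ℚ_11-point on the conic.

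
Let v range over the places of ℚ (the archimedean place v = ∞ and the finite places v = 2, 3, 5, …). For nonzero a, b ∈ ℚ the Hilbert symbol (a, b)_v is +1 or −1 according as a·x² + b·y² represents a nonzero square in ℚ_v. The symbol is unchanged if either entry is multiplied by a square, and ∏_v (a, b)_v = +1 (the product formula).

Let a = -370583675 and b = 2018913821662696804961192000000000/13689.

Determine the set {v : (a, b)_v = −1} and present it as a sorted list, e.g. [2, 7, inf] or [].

[5, 11, 23, 37]

(a, b) ≡ (-122507, 274505) mod (ℚ^×)²; places V = {2, 3, 5, 7, 11, 13, 23, 31, 37, 43, ∞}.
(a,b)_37: α=1, u≡14; β=4, v≡8 (mod 37); (14|37)=-1, (8|37)=-1; sign (−1)^0·-1^4·-1^1 = -1.
(a,b)_11: α=3, u≡7; β=5, v≡6 (mod 11); (7|11)=-1, (6|11)=-1; sign (−1)^1·-1^5·-1^3 = -1.
(a,b)_5: α=2, u≡3; β=9, v≡1 (mod 5); (3|5)=-1, (1|5)=+1; sign (−1)^0·-1^9·+1^2 = -1.
(a,b)_23: α=0, u≡7; β=1, v≡14 (mod 23); (7|23)=-1, (14|23)=-1; sign (−1)^0·-1^1·-1^0 = -1.
(a,b)_13: α=0, u≡6; β=-2, v≡9 (mod 13); (6|13)=-1, (9|13)=+1; sign (−1)^0·-1^-2·+1^0 = +1.
(a,b)_∞: sgn(-122507)=−, sgn(274505)=+, so +1.
(a,b)_31: α=0, u≡28; β=1, v≡19 (mod 31); (28|31)=+1, (19|31)=+1; sign (−1)^0·+1^1·+1^0 = +1.
(a,b)_43: α=1, u≡7; β=4, v≡23 (mod 43); (7|43)=-1, (23|43)=+1; sign (−1)^0·-1^4·+1^1 = +1.
(a,b)_3: α=0, u≡1; β=-4, v≡2 (mod 3); (1|3)=+1, (2|3)=-1; sign (−1)^0·+1^-4·-1^0 = +1.
(a,b)_2: α=0, β=12; u≡5, v≡1 (mod 8); ε(u)ε(v)=0·0, αω(v)=0·0, βω(u)=12·1; sum ≡ 0  ⇒  +1.
(a,b)_7: α=1, u≡6; β=3, v≡1 (mod 7); (6|7)=-1, (1|7)=+1; sign (−1)^1·-1^3·+1^1 = +1.
|Ram(-122507, 274505)| = 4, even; anisotropic at {5, 11, 23, 37}.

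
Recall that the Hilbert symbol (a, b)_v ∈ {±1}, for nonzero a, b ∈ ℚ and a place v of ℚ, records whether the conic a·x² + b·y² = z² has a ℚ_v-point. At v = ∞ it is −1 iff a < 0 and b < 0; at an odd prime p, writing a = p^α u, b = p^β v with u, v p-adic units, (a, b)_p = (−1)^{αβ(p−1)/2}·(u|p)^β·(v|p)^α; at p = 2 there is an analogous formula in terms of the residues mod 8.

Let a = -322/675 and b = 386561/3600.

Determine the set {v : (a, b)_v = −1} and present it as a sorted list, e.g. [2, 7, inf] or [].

[3, 7]

Mod squares: a ≡ -966, b ≡ 161. Check v ∈ {∞, 2, 3, 5, 7, 23}.
v=7: a=7^1·(≡1), b=7^5·(≡1) mod 7; (1|7)=+1, (1|7)=+1; (−1)^{1·5·3}·(+1)^5·(+1)^1 = -1.
v=3: a=3^-3·(≡2), b=3^-2·(≡2) mod 3; (2|3)=-1, (2|3)=-1; (−1)^{-3·-2·1}·(-1)^-2·(-1)^-3 = -1.
v=2: v_2(a)=1, v_2(b)=-4; units ≡ 5, 1 (mod 8); ε·ε+αω+βω = 0·0+1·0+-4·1 ≡ 0  ⇒  (a,b)_2 = +1.
v=23: a=23^1·(≡4), b=23^1·(≡11) mod 23; (4|23)=+1, (11|23)=-1; (−1)^{1·1·11}·(+1)^1·(-1)^1 = +1.
v=∞: -966 < 0 and 161 > 0  ⇒  (a,b)_∞ = +1.
v=5: a=5^-2·(≡4), b=5^-2·(≡4) mod 5; (4|5)=+1, (4|5)=+1; (−1)^{-2·-2·2}·(+1)^-2·(+1)^-2 = +1.
Ram(-966, 161) = {3, 7}; no ℚ_3-point on the conic.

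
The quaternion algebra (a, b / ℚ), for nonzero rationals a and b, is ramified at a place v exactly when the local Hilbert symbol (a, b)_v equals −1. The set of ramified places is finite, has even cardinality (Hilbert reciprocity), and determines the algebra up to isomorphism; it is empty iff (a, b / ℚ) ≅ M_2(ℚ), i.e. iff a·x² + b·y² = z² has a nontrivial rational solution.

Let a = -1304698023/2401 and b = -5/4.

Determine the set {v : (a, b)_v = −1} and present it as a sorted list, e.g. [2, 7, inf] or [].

[5, 19, 31, inf]

(a, b) ≡ (-16107383, -5) mod (ℚ^×)²; places V = {2, 3, 5, 7, 19, 23, 29, 31, 41, ∞}.
(a,b)_2: α=0, β=-2; u≡1, v≡3 (mod 8); ε(u)ε(v)=0·1, αω(v)=0·1, βω(u)=-2·0; sum ≡ 0  ⇒  +1.
(a,b)_7: α=-4, u≡1; β=0, v≡4 (mod 7); (1|7)=+1, (4|7)=+1; sign (−1)^0·+1^0·+1^-4 = +1.
(a,b)_23: α=1, u≡8; β=0, v≡16 (mod 23); (8|23)=+1, (16|23)=+1; sign (−1)^0·+1^0·+1^1 = +1.
(a,b)_29: α=1, u≡10; β=0, v≡6 (mod 29); (10|29)=-1, (6|29)=+1; sign (−1)^0·-1^0·+1^1 = +1.
(a,b)_5: α=0, u≡2; β=1, v≡1 (mod 5); (2|5)=-1, (1|5)=+1; sign (−1)^0·-1^1·+1^0 = -1.
(a,b)_∞: sgn(-16107383)=−, sgn(-5)=−, so -1.
(a,b)_41: α=1, u≡25; β=0, v≡9 (mod 41); (25|41)=+1, (9|41)=+1; sign (−1)^0·+1^0·+1^1 = +1.
(a,b)_31: α=1, u≡15; β=0, v≡22 (mod 31); (15|31)=-1, (22|31)=-1; sign (−1)^0·-1^0·-1^1 = -1.
(a,b)_19: α=1, u≡11; β=0, v≡13 (mod 19); (11|19)=+1, (13|19)=-1; sign (−1)^0·+1^0·-1^1 = -1.
(a,b)_3: α=4, u≡1; β=0, v≡1 (mod 3); (1|3)=+1, (1|3)=+1; sign (−1)^0·+1^0·+1^4 = +1.
|Ram(-16107383, -5)| = 4, even; anisotropic at {5, 19, 31, ∞}.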